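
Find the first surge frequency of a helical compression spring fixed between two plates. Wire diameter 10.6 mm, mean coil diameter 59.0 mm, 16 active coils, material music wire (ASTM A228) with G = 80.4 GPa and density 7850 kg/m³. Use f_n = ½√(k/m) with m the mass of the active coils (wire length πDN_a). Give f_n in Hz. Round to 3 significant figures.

k = Gd⁴/(8D³N_a) = (80.4×10³)(10.6⁴)/(8·59.0³·16) = 38.611 N/mm = 38611 N/m
Wire length L = πDN_a = π·59.0·16 = 2965.7 mm
m = ρ·(πd²/4)·L = 7850 × 88.247×10⁻⁶ m² × 2.9657 m = 2.0544 kg
f_n = ½√(k/m) = 0.5·√(38611/2.0544) = 0.5·√(18794) = 68.546 Hz

68.5 Hz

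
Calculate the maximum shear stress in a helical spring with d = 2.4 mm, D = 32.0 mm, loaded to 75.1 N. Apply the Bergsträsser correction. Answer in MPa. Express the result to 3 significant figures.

487 MPa

Spring index C = D/d = 32.0/2.4 = 13.3333
K_B = (4C+2)/(4C−3) = 55.333/50.333 = 1.0993
τ₀ = 8FD/(πd³) = 8·75.1·32.0/(π·2.4³) = 19225.6/43.429 = 442.69 MPa
τ_max = K·τ₀ = 1.0993 × 442.69 = 486.66 MPa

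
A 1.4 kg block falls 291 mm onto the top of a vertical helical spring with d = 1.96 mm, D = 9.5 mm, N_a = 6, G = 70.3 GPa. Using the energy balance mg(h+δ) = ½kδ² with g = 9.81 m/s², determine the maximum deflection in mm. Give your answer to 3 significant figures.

18.4 mm

k = Gd⁴/(8D³N_a) = (70.3×10³)(1.96⁴)/(8·9.5³·6) = 25.21 N/mm
W = mg = 1.4 × 9.81 = 13.734 N
½kδ² − Wδ − Wh = 0 → δ = (W + √(W² + 2kWh))/k
δ = (13.734 + √(188.62 + 201506))/25.21 = (13.734 + 449.1)/25.21 = 18.36 mm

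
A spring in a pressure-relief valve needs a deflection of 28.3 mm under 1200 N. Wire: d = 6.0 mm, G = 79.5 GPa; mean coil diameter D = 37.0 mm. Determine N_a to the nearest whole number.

6

Required rate k = F/δ = 1200/28.3 = 42.403 N/mm
N_a = Gd⁴/(8D³k) = (79.5×10³ × 6.0⁴)/(8 × 37.0³ × 42.403)
    = 1.03032e+08 / 1.71826e+07 = 5.996 → 6 coils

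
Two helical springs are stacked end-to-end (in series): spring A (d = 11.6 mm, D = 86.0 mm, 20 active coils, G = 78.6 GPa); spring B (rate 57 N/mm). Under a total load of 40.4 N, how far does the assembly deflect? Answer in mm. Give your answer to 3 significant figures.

3.60 mm

k_A = Gd⁴/(8D³N_a) = (78.6×10³)(11.6⁴)/(8·86.0³·20) = 13.984 N/mm
Series: 1/k_eq = 1/13.984 + 1/57 = 0.089053; k_eq = 11.229 N/mm
δ = F/k_eq = 40.4/11.229 = 3.5977 mm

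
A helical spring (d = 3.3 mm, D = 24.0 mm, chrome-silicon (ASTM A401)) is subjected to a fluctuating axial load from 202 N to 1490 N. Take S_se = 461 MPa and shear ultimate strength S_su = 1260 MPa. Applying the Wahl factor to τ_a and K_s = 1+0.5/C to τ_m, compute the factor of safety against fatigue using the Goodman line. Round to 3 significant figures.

C = D/d = 24.0/3.3 = 7.2727; K_W = (4C−1)/(4C−4)+0.615/C = 1.2041; K_s = 1+0.5/C = 1.0688
F_a = (F_max−F_min)/2 = 644 N; F_m = (F_max+F_min)/2 = 846 N
τ_a = K_W·8F_aD/(πd³) = 1.2041 × 1095.2 = 1318.8 MPa
τ_m = K_s·8F_mD/(πd³) = 1.0688 × 1438.7 = 1537.6 MPa
Goodman: 1/n_f = τ_a/S_se + τ_m/S_su = 1318.8/461 + 1537.6/1260 = 2.86067 + 1.22035 = 4.081
n_f = 1/4.081 = 0.245

0.245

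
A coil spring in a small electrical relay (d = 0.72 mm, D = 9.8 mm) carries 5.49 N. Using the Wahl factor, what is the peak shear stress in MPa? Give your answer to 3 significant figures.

Spring index C = D/d = 9.8/0.72 = 13.6111
K_W = (4C−1)/(4C−4) + 0.615/C = 53.444/50.444 + 0.0452 = 1.1047
τ₀ = 8FD/(πd³) = 8·5.49·9.8/(π·0.72³) = 430.416/1.1726 = 367.06 MPa
τ_max = K·τ₀ = 1.1047 × 367.06 = 405.48 MPa

405 MPa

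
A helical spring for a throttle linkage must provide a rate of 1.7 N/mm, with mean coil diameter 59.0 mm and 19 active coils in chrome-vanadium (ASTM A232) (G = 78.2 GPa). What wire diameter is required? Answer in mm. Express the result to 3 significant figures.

d = (8D³N_a·k / G)^(1/4) = (8·59.0³·19·1.7 / (78.2×10³))^0.25
  = (678.64)^0.25 = 5.1040 mm

5.10 mm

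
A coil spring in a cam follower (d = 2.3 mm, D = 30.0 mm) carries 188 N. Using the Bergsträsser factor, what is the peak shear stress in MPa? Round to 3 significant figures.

1300 MPa

Spring index C = D/d = 30.0/2.3 = 13.0435
K_B = (4C+2)/(4C−3) = 54.174/49.174 = 1.1017
τ₀ = 8FD/(πd³) = 8·188·30.0/(π·2.3³) = 45120/38.224 = 1180.4 MPa
τ_max = K·τ₀ = 1.1017 × 1180.4 = 1300.4 MPa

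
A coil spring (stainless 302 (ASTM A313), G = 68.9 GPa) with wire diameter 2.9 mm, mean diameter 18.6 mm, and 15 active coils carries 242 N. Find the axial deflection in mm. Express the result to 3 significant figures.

38.3 mm

k = Gd⁴/(8D³N_a) = (68.9×10³)(2.9⁴)/(8·18.6³·15) = 6.3109 N/mm
δ = F/k = 242 / 6.3109 = 38.346 mm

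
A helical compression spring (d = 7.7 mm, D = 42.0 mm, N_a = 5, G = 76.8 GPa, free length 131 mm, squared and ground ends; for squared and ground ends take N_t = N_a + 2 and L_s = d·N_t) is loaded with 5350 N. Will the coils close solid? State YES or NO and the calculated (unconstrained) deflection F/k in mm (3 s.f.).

k = Gd⁴/(8D³N_a) = (76.8×10³)(7.7⁴)/(8·42.0³·5) = 91.1 N/mm
N_t = 7; L_s = 7.7·7 = 53.9 mm; δ_solid = L₀ − L_s = 131 − 53.9 = 77.1 mm
δ = F/k = 5350/91.1 = 58.727 mm
δ < δ_solid → spring does not go solid

NO, δ = 58.7 mm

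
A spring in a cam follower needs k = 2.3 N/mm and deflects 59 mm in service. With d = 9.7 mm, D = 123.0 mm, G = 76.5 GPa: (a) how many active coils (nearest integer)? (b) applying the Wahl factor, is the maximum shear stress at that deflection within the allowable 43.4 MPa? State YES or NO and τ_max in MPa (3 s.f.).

N_a = Gd⁴/(8D³k) = (76.5×10³)(9.7⁴)/(8·123.0³·2.3) = 19.78 → N_a = 20
Actual rate k = Gd⁴/(8D³·20) = 2.2746 N/mm
Working load F = kδ = 2.2746·59 = 134.2 N
C = 123.0/9.7 = 12.6804; K_W = (4C−1)/(4C−4)+0.615/C = 1.1127
τ_max = K_W·8FD/(πd³) = 1.1127·46.057 = 51.248 MPa
τ_max > 43.4 MPa → exceeds allowable

(a) 20 coils; (b) NO, τ_max = 51.2 MPa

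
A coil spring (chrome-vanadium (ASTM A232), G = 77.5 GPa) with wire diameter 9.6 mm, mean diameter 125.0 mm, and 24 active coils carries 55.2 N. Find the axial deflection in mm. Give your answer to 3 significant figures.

31.4 mm

k = Gd⁴/(8D³N_a) = (77.5×10³)(9.6⁴)/(8·125.0³·24) = 1.7553 N/mm
δ = F/k = 55.2 / 1.7553 = 31.447 mm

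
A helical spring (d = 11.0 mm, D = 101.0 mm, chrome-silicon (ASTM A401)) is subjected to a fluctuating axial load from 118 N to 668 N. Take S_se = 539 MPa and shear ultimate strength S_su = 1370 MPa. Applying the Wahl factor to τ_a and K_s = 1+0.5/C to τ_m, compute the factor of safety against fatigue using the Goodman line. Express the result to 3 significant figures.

5.79

C = D/d = 101.0/11.0 = 9.1818; K_W = (4C−1)/(4C−4)+0.615/C = 1.1586; K_s = 1+0.5/C = 1.0545
F_a = (F_max−F_min)/2 = 275 N; F_m = (F_max+F_min)/2 = 393 N
τ_a = K_W·8F_aD/(πd³) = 1.1586 × 53.139 = 61.57 MPa
τ_m = K_s·8F_mD/(πd³) = 1.0545 × 75.941 = 80.076 MPa
Goodman: 1/n_f = τ_a/S_se + τ_m/S_su = 61.57/539 + 80.076/1370 = 0.11423 + 0.05845 = 0.17268
n_f = 1/0.17268 = 5.791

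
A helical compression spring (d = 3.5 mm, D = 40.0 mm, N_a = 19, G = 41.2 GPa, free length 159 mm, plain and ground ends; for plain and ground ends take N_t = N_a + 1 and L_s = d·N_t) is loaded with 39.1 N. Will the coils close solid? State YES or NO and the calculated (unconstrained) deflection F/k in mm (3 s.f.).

k = Gd⁴/(8D³N_a) = (41.2×10³)(3.5⁴)/(8·40.0³·19) = 0.63554 N/mm
N_t = 20; L_s = 3.5·20 = 70 mm; δ_solid = L₀ − L_s = 159 − 70 = 89 mm
δ = F/k = 39.1/0.63554 = 61.522 mm
δ < δ_solid → spring does not go solid

NO, δ = 61.5 mm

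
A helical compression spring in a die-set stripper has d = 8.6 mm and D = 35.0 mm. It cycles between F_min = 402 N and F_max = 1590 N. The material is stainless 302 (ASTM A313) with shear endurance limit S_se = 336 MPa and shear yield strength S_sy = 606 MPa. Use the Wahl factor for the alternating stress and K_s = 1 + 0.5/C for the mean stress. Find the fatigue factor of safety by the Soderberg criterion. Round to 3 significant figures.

1.65

C = D/d = 35.0/8.6 = 4.0698; K_W = (4C−1)/(4C−4)+0.615/C = 1.3954; K_s = 1+0.5/C = 1.1229
F_a = (F_max−F_min)/2 = 594 N; F_m = (F_max+F_min)/2 = 996 N
τ_a = K_W·8F_aD/(πd³) = 1.3954 × 83.234 = 116.15 MPa
τ_m = K_s·8F_mD/(πd³) = 1.1229 × 139.56 = 156.71 MPa
Soderberg: 1/n_f = τ_a/S_se + τ_m/S_sy = 116.15/336 + 156.71/606 = 0.34568 + 0.25860 = 0.60427
n_f = 1/0.60427 = 1.655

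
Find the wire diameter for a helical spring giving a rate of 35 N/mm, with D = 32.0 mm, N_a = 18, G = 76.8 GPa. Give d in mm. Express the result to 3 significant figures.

6.81 mm

d = (8D³N_a·k / G)^(1/4) = (8·32.0³·18·35 / (76.8×10³))^0.25
  = (2150.4)^0.25 = 6.8097 mm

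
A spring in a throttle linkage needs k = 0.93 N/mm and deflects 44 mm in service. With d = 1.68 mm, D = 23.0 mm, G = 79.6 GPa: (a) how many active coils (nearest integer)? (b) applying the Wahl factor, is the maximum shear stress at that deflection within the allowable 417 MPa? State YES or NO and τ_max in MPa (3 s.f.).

N_a = Gd⁴/(8D³k) = (79.6×10³)(1.68⁴)/(8·23.0³·0.93) = 7.005 → N_a = 7
Actual rate k = Gd⁴/(8D³·7) = 0.93063 N/mm
Working load F = kδ = 0.93063·44 = 40.948 N
C = 23.0/1.68 = 13.6905; K_W = (4C−1)/(4C−4)+0.615/C = 1.1040
τ_max = K_W·8FD/(πd³) = 1.1040·505.79 = 558.4 MPa
τ_max > 417 MPa → exceeds allowable

(a) 7 coils; (b) NO, τ_max = 558 MPa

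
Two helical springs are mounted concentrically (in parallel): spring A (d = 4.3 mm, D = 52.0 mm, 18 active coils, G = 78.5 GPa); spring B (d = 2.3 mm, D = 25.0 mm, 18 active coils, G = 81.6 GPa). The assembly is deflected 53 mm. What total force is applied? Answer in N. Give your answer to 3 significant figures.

124 N

k_A = Gd⁴/(8D³N_a) = (78.5×10³)(4.3⁴)/(8·52.0³·18) = 1.3255 N/mm
k_B = Gd⁴/(8D³N_a) = (81.6×10³)(2.3⁴)/(8·25.0³·18) = 1.0149 N/mm
Parallel: k_eq = 1.3255 + 1.0149 = 2.3404 N/mm
F = k_eq·δ = 2.3404·53 = 124.04 N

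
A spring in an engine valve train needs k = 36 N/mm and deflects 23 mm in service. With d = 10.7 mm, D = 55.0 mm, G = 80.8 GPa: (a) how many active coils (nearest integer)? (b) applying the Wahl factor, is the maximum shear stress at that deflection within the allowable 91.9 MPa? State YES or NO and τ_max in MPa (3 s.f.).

N_a = Gd⁴/(8D³k) = (80.8×10³)(10.7⁴)/(8·55.0³·36) = 22.1 → N_a = 22
Actual rate k = Gd⁴/(8D³·22) = 36.17 N/mm
Working load F = kδ = 36.17·23 = 831.9 N
C = 55.0/10.7 = 5.1402; K_W = (4C−1)/(4C−4)+0.615/C = 1.3008
τ_max = K_W·8FD/(πd³) = 1.3008·95.11 = 123.72 MPa
τ_max > 91.9 MPa → exceeds allowable

(a) 22 coils; (b) NO, τ_max = 124 MPa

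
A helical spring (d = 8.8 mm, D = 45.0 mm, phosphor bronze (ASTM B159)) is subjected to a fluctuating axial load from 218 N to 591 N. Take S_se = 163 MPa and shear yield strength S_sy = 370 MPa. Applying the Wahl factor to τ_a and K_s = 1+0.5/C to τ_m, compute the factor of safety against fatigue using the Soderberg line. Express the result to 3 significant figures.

2.21

C = D/d = 45.0/8.8 = 5.1136; K_W = (4C−1)/(4C−4)+0.615/C = 1.3026; K_s = 1+0.5/C = 1.0978
F_a = (F_max−F_min)/2 = 186.5 N; F_m = (F_max+F_min)/2 = 404.5 N
τ_a = K_W·8F_aD/(πd³) = 1.3026 × 31.361 = 40.85 MPa
τ_m = K_s·8F_mD/(πd³) = 1.0978 × 68.018 = 74.669 MPa
Soderberg: 1/n_f = τ_a/S_se + τ_m/S_sy = 40.85/163 + 74.669/370 = 0.25061 + 0.20181 = 0.45242
n_f = 1/0.45242 = 2.21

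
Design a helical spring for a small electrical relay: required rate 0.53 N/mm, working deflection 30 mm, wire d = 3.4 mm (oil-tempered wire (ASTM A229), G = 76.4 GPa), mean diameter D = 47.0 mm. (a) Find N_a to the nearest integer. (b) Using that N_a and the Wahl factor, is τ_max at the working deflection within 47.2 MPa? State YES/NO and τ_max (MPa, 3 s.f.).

(a) 23 coils; (b) NO, τ_max = 53.9 MPa

N_a = Gd⁴/(8D³k) = (76.4×10³)(3.4⁴)/(8·47.0³·0.53) = 23.19 → N_a = 23
Actual rate k = Gd⁴/(8D³·23) = 0.53444 N/mm
Working load F = kδ = 0.53444·30 = 16.033 N
C = 47.0/3.4 = 13.8235; K_W = (4C−1)/(4C−4)+0.615/C = 1.1030
τ_max = K_W·8FD/(πd³) = 1.1030·48.823 = 53.85 MPa
τ_max > 47.2 MPa → exceeds allowable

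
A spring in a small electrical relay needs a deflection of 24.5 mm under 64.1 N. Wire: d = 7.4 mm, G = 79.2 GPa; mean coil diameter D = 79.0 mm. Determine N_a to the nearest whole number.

Required rate k = F/δ = 64.1/24.5 = 2.6163 N/mm
N_a = Gd⁴/(8D³k) = (79.2×10³ × 7.4⁴)/(8 × 79.0³ × 2.6163)
    = 2.37494e+08 / 1.03196e+07 = 23.01 → 23 coils

23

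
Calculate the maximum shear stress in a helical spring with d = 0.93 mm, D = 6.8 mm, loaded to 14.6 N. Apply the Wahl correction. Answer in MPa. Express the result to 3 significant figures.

Spring index C = D/d = 6.8/0.93 = 7.3118
K_W = (4C−1)/(4C−4) + 0.615/C = 28.247/25.247 + 0.0841 = 1.2029
τ₀ = 8FD/(πd³) = 8·14.6·6.8/(π·0.93³) = 794.24/2.527 = 314.31 MPa
τ_max = K·τ₀ = 1.2029 × 314.31 = 378.09 MPa

378 MPa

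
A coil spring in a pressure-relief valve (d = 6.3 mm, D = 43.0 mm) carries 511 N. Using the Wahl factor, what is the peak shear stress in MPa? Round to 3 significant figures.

Spring index C = D/d = 43.0/6.3 = 6.8254
K_W = (4C−1)/(4C−4) + 0.615/C = 26.302/23.302 + 0.0901 = 1.2189
τ₀ = 8FD/(πd³) = 8·511·43.0/(π·6.3³) = 175784/785.55 = 223.77 MPa
τ_max = K·τ₀ = 1.2189 × 223.77 = 272.75 MPa

273 MPa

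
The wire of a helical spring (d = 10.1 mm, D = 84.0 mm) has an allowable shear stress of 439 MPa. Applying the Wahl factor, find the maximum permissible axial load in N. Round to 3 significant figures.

C = D/d = 84.0/10.1 = 8.3168
K_W = (4C−1)/(4C−4) + 0.615/C = 32.267/29.267 + 0.0739 = 1.1764
τ_max = K·8FD/(πd³) → F_max = τ_allow·πd³/(8DK)
F_max = 439·π·10.1³/(8·84.0·1.1764) = 1.4209e+06/790.57 = 1797.4 N

1800 N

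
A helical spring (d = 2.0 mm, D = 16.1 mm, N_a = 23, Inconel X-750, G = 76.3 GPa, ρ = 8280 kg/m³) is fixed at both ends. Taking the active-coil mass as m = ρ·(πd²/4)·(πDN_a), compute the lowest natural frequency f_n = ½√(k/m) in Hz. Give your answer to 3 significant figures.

k = Gd⁴/(8D³N_a) = (76.3×10³)(2.0⁴)/(8·16.1³·23) = 1.5898 N/mm = 1589.8 N/m
Wire length L = πDN_a = π·16.1·23 = 1163.3 mm
m = ρ·(πd²/4)·L = 8280 × 3.1416×10⁻⁶ m² × 1.1633 m = 0.030261 kg
f_n = ½√(k/m) = 0.5·√(1589.8/0.030261) = 0.5·√(52537) = 114.6 Hz

115 Hz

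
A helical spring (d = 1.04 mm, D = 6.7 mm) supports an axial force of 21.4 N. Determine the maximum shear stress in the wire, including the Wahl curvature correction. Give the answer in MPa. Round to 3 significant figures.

400 MPa

Spring index C = D/d = 6.7/1.04 = 6.4423
K_W = (4C−1)/(4C−4) + 0.615/C = 24.769/21.769 + 0.0955 = 1.2333
τ₀ = 8FD/(πd³) = 8·21.4·6.7/(π·1.04³) = 1147.04/3.5339 = 324.59 MPa
τ_max = K·τ₀ = 1.2333 × 324.59 = 400.3 MPa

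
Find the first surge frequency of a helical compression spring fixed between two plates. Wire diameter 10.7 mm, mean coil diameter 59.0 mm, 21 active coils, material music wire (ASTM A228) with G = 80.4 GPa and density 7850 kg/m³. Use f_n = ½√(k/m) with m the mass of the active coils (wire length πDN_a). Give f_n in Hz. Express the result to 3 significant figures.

k = Gd⁴/(8D³N_a) = (80.4×10³)(10.7⁴)/(8·59.0³·21) = 30.544 N/mm = 30544 N/m
Wire length L = πDN_a = π·59.0·21 = 3892.4 mm
m = ρ·(πd²/4)·L = 7850 × 89.92×10⁻⁶ m² × 3.8924 m = 2.7476 kg
f_n = ½√(k/m) = 0.5·√(30544/2.7476) = 0.5·√(11117) = 52.718 Hz

52.7 Hz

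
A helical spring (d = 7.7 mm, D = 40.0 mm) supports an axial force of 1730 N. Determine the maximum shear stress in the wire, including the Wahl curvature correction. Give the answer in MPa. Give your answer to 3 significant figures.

501 MPa

Spring index C = D/d = 40.0/7.7 = 5.1948
K_W = (4C−1)/(4C−4) + 0.615/C = 19.779/16.779 + 0.1184 = 1.2972
τ₀ = 8FD/(πd³) = 8·1730·40.0/(π·7.7³) = 553600/1434.2 = 385.99 MPa
τ_max = K·τ₀ = 1.2972 × 385.99 = 500.7 MPa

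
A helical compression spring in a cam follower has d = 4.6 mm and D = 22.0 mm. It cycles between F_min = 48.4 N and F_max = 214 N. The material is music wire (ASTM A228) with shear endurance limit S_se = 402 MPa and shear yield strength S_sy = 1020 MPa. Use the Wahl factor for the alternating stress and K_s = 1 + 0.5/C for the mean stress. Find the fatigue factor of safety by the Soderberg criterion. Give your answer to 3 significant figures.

4.18

C = D/d = 22.0/4.6 = 4.7826; K_W = (4C−1)/(4C−4)+0.615/C = 1.3269; K_s = 1+0.5/C = 1.1045
F_a = (F_max−F_min)/2 = 82.8 N; F_m = (F_max+F_min)/2 = 131.2 N
τ_a = K_W·8F_aD/(πd³) = 1.3269 × 47.656 = 63.233 MPa
τ_m = K_s·8F_mD/(πd³) = 1.1045 × 75.513 = 83.408 MPa
Soderberg: 1/n_f = τ_a/S_se + τ_m/S_sy = 63.233/402 + 83.408/1020 = 0.15730 + 0.08177 = 0.23907
n_f = 1/0.23907 = 4.183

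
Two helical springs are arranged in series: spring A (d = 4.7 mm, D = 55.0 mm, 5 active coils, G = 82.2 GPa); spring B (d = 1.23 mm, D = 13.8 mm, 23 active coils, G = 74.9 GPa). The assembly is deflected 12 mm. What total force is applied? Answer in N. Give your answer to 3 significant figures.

4.02 N

k_A = Gd⁴/(8D³N_a) = (82.2×10³)(4.7⁴)/(8·55.0³·5) = 6.0272 N/mm
k_B = Gd⁴/(8D³N_a) = (74.9×10³)(1.23⁴)/(8·13.8³·23) = 0.35453 N/mm
Series: 1/k_eq = 1/6.0272 + 1/0.35453 = 2.9866; k_eq = 0.33483 N/mm
F = k_eq·δ = 0.33483·12 = 4.018 N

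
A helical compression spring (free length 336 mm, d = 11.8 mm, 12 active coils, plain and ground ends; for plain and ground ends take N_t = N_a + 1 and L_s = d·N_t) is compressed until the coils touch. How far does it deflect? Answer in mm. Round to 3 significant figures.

N_t = 13; L_s = 11.8·13 = 153.4 mm
δ_solid = L₀ − L_s = 336 − 153.4 = 182.6 mm

183 mm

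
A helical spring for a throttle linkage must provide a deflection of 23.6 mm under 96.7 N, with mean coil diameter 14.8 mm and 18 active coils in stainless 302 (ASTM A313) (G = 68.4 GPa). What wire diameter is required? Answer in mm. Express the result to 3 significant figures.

Required rate k = F/δ = 96.7/23.6 = 4.0975 N/mm
d = (8D³N_a·k / G)^(1/4) = (8·14.8³·18·4.0975 / (68.4×10³))^0.25
  = (27.964)^0.25 = 2.2996 mm

2.30 mm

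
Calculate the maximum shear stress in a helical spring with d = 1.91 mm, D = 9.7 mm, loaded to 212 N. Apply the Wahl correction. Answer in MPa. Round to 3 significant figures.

981 MPa

Spring index C = D/d = 9.7/1.91 = 5.0785
K_W = (4C−1)/(4C−4) + 0.615/C = 19.314/16.314 + 0.1211 = 1.3050
τ₀ = 8FD/(πd³) = 8·212·9.7/(π·1.91³) = 16451.2/21.89 = 751.53 MPa
τ_max = K·τ₀ = 1.3050 × 751.53 = 980.74 MPa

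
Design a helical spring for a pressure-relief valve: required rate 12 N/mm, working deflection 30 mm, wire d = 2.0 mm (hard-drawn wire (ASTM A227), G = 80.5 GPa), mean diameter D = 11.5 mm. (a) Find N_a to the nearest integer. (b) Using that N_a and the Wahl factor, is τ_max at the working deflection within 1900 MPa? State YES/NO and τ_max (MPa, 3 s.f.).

(a) 9 coils; (b) YES, τ_max = 1630 MPa

N_a = Gd⁴/(8D³k) = (80.5×10³)(2.0⁴)/(8·11.5³·12) = 8.822 → N_a = 9
Actual rate k = Gd⁴/(8D³·9) = 11.762 N/mm
Working load F = kδ = 11.762·30 = 352.87 N
C = 11.5/2.0 = 5.7500; K_W = (4C−1)/(4C−4)+0.615/C = 1.2649
τ_max = K_W·8FD/(πd³) = 1.2649·1291.7 = 1633.8 MPa
τ_max ≤ 1900 MPa → acceptable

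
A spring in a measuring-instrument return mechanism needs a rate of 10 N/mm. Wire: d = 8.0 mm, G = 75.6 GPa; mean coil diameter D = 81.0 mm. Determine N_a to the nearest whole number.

N_a = Gd⁴/(8D³k) = (75.6×10³ × 8.0⁴)/(8 × 81.0³ × 10)
    = 3.09658e+08 / 4.25153e+07 = 7.283 → 7 coils

7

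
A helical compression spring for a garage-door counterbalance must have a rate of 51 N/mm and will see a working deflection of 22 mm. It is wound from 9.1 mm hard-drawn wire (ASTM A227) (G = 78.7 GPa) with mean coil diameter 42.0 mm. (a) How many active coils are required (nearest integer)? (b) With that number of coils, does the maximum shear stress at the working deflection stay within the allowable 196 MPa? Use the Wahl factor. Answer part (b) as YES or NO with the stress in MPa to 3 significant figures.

(a) 18 coils; (b) NO, τ_max = 212 MPa

N_a = Gd⁴/(8D³k) = (78.7×10³)(9.1⁴)/(8·42.0³·51) = 17.85 → N_a = 18
Actual rate k = Gd⁴/(8D³·18) = 50.586 N/mm
Working load F = kδ = 50.586·22 = 1112.9 N
C = 42.0/9.1 = 4.6154; K_W = (4C−1)/(4C−4)+0.615/C = 1.3407
τ_max = K_W·8FD/(πd³) = 1.3407·157.95 = 211.76 MPa
τ_max > 196 MPa → exceeds allowable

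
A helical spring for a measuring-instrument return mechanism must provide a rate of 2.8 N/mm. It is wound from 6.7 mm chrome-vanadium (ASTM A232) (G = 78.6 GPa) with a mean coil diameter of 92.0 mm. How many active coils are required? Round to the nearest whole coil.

N_a = Gd⁴/(8D³k) = (78.6×10³ × 6.7⁴)/(8 × 92.0³ × 2.8)
    = 1.58388e+08 / 1.74426e+07 = 9.081 → 9 coils

9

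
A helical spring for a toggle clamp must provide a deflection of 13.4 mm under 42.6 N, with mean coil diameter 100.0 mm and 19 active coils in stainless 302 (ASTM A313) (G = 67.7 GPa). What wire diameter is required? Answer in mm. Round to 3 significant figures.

9.19 mm

Required rate k = F/δ = 42.6/13.4 = 3.1791 N/mm
d = (8D³N_a·k / G)^(1/4) = (8·100.0³·19·3.1791 / (67.7×10³))^0.25
  = (7137.7)^0.25 = 9.1916 mm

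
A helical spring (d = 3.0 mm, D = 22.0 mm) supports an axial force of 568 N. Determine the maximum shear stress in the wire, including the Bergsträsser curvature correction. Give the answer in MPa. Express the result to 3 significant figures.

Spring index C = D/d = 22.0/3.0 = 7.3333
K_B = (4C+2)/(4C−3) = 31.333/26.333 = 1.1899
τ₀ = 8FD/(πd³) = 8·568·22.0/(π·3.0³) = 99968/84.823 = 1178.5 MPa
τ_max = K·τ₀ = 1.1899 × 1178.5 = 1402.3 MPa

1400 MPa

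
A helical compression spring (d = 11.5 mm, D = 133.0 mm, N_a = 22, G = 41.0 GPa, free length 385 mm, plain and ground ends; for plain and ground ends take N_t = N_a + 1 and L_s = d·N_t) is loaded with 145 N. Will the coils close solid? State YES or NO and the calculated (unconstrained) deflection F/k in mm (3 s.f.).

k = Gd⁴/(8D³N_a) = (41.0×10³)(11.5⁴)/(8·133.0³·22) = 1.7318 N/mm
N_t = 23; L_s = 11.5·23 = 264.5 mm; δ_solid = L₀ − L_s = 385 − 264.5 = 120.5 mm
δ = F/k = 145/1.7318 = 83.726 mm
δ < δ_solid → spring does not go solid

NO, δ = 83.7 mm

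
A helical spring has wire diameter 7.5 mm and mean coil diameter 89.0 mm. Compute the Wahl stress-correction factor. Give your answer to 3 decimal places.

C = D/d = 89.0/7.5 = 11.8667
K_W = (4C−1)/(4C−4) + 0.615/C = 46.467/43.467 + 0.0518 = 1.1208

1.121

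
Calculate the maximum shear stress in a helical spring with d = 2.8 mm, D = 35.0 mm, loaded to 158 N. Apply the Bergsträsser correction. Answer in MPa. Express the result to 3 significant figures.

Spring index C = D/d = 35.0/2.8 = 12.5000
K_B = (4C+2)/(4C−3) = 52.000/47.000 = 1.1064
τ₀ = 8FD/(πd³) = 8·158·35.0/(π·2.8³) = 44240/68.964 = 641.49 MPa
τ_max = K·τ₀ = 1.1064 × 641.49 = 709.74 MPa

710 MPa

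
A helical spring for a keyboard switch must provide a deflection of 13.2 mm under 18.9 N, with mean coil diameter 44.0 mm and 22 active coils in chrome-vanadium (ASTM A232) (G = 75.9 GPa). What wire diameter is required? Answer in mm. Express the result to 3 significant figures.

Required rate k = F/δ = 18.9/13.2 = 1.4318 N/mm
d = (8D³N_a·k / G)^(1/4) = (8·44.0³·22·1.4318 / (75.9×10³))^0.25
  = (282.82)^0.25 = 4.1009 mm

4.10 mm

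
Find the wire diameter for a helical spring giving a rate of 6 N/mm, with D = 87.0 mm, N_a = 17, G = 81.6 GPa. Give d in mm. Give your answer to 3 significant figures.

9.01 mm

d = (8D³N_a·k / G)^(1/4) = (8·87.0³·17·6 / (81.6×10³))^0.25
  = (6585)^0.25 = 9.0082 mm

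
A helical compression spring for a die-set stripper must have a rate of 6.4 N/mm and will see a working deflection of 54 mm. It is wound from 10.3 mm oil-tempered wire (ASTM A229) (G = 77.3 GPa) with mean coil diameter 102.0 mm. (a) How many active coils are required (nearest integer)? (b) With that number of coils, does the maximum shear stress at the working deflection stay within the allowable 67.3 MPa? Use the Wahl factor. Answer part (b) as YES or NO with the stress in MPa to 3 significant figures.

(a) 16 coils; (b) NO, τ_max = 94.2 MPa

N_a = Gd⁴/(8D³k) = (77.3×10³)(10.3⁴)/(8·102.0³·6.4) = 16.01 → N_a = 16
Actual rate k = Gd⁴/(8D³·16) = 6.405 N/mm
Working load F = kδ = 6.405·54 = 345.87 N
C = 102.0/10.3 = 9.9029; K_W = (4C−1)/(4C−4)+0.615/C = 1.1463
τ_max = K_W·8FD/(πd³) = 1.1463·82.213 = 94.244 MPa
τ_max > 67.3 MPa → exceeds allowable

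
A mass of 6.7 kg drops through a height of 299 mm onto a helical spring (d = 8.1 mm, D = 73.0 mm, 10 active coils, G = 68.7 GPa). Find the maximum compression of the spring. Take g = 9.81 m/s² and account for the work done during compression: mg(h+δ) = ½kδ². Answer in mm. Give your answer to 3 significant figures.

k = Gd⁴/(8D³N_a) = (68.7×10³)(8.1⁴)/(8·73.0³·10) = 9.5025 N/mm
W = mg = 6.7 × 9.81 = 65.727 N
½kδ² − Wδ − Wh = 0 → δ = (W + √(W² + 2kWh))/k
δ = (65.727 + √(4320 + 373494))/9.5025 = (65.727 + 614.67)/9.5025 = 71.601 mm

71.6 mm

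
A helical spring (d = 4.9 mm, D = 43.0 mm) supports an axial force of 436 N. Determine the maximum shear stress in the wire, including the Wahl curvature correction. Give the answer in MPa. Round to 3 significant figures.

Spring index C = D/d = 43.0/4.9 = 8.7755
K_W = (4C−1)/(4C−4) + 0.615/C = 34.102/31.102 + 0.0701 = 1.1665
τ₀ = 8FD/(πd³) = 8·436·43.0/(π·4.9³) = 149984/369.61 = 405.8 MPa
τ_max = K·τ₀ = 1.1665 × 405.8 = 473.38 MPa

473 MPa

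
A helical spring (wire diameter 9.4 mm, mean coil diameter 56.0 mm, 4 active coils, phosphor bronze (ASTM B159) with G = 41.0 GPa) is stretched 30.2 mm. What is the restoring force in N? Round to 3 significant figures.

k = Gd⁴/(8D³N_a) = (41.0×10³)(9.4⁴)/(8·56.0³·4) = 56.961 N/mm
F = k·δ = 56.961 × 30.2 = 1720.2 N

1720 N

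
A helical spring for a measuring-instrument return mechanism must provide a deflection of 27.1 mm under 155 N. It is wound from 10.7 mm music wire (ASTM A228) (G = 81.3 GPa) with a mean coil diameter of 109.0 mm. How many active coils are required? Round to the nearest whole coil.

18

Required rate k = F/δ = 155/27.1 = 5.7196 N/mm
N_a = Gd⁴/(8D³k) = (81.3×10³ × 10.7⁴)/(8 × 109.0³ × 5.7196)
    = 1.06568e+09 / 5.92559e+07 = 17.98 → 18 coils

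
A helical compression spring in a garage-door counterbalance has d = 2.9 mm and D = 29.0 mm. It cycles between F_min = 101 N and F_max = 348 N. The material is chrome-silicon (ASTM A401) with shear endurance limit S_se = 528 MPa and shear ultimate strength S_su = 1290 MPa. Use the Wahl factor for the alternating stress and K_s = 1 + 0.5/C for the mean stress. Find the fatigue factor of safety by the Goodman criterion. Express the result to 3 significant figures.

C = D/d = 29.0/2.9 = 10.0000; K_W = (4C−1)/(4C−4)+0.615/C = 1.1448; K_s = 1+0.5/C = 1.0500
F_a = (F_max−F_min)/2 = 123.5 N; F_m = (F_max+F_min)/2 = 224.5 N
τ_a = K_W·8F_aD/(πd³) = 1.1448 × 373.95 = 428.11 MPa
τ_m = K_s·8F_mD/(πd³) = 1.0500 × 679.77 = 713.76 MPa
Goodman: 1/n_f = τ_a/S_se + τ_m/S_su = 428.11/528 + 713.76/1290 = 0.81081 + 0.55330 = 1.3641
n_f = 1/1.3641 = 0.7331

0.733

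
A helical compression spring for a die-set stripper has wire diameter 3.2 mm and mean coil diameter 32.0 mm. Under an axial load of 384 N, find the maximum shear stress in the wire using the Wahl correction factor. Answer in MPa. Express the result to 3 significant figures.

1090 MPa

Spring index C = D/d = 32.0/3.2 = 10.0000
K_W = (4C−1)/(4C−4) + 0.615/C = 39.000/36.000 + 0.0615 = 1.1448
τ₀ = 8FD/(πd³) = 8·384·32.0/(π·3.2³) = 98304/102.94 = 954.93 MPa
τ_max = K·τ₀ = 1.1448 × 954.93 = 1093.2 MPa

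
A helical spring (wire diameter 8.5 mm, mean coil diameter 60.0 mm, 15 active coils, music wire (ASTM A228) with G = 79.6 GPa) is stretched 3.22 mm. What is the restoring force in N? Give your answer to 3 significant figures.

k = Gd⁴/(8D³N_a) = (79.6×10³)(8.5⁴)/(8·60.0³·15) = 16.031 N/mm
F = k·δ = 16.031 × 3.22 = 51.619 N

51.6 N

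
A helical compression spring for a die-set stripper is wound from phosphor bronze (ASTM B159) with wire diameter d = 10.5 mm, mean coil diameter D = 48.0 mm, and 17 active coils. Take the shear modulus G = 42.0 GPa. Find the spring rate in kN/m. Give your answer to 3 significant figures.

k = Gd⁴/(8D³N_a) = (42.0×10³ × 10.5⁴) / (8 × 48.0³ × 17)
  = 5.10513e+08 / 1.50405e+07 = 33.943 N/mm

33.9 kN/m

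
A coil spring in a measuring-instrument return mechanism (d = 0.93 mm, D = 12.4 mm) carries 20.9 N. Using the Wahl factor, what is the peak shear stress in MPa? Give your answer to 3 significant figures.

Spring index C = D/d = 12.4/0.93 = 13.3333
K_W = (4C−1)/(4C−4) + 0.615/C = 52.333/49.333 + 0.0461 = 1.1069
τ₀ = 8FD/(πd³) = 8·20.9·12.4/(π·0.93³) = 2073.28/2.527 = 820.46 MPa
τ_max = K·τ₀ = 1.1069 × 820.46 = 908.2 MPa

908 MPa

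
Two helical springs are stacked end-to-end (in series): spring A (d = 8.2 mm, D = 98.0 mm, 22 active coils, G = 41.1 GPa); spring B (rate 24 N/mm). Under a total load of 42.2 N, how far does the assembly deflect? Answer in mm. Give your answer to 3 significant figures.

k_A = Gd⁴/(8D³N_a) = (41.1×10³)(8.2⁴)/(8·98.0³·22) = 1.1218 N/mm
Series: 1/k_eq = 1/1.1218 + 1/24 = 0.93311; k_eq = 1.0717 N/mm
δ = F/k_eq = 42.2/1.0717 = 39.377 mm

39.4 mm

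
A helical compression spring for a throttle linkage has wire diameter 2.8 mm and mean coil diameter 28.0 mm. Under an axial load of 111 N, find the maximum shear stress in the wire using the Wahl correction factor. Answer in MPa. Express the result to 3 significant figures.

Spring index C = D/d = 28.0/2.8 = 10.0000
K_W = (4C−1)/(4C−4) + 0.615/C = 39.000/36.000 + 0.0615 = 1.1448
τ₀ = 8FD/(πd³) = 8·111·28.0/(π·2.8³) = 24864/68.964 = 360.53 MPa
τ_max = K·τ₀ = 1.1448 × 360.53 = 412.75 MPa

413 MPa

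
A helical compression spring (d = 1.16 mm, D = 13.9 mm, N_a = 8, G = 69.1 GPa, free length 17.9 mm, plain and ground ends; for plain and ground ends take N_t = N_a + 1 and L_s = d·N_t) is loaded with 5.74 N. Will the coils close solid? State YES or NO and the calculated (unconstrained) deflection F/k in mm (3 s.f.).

k = Gd⁴/(8D³N_a) = (69.1×10³)(1.16⁴)/(8·13.9³·8) = 0.72792 N/mm
N_t = 9; L_s = 1.16·9 = 10.44 mm; δ_solid = L₀ − L_s = 17.9 − 10.44 = 7.46 mm
δ = F/k = 5.74/0.72792 = 7.8854 mm
δ ≥ δ_solid → spring goes solid

YES, δ = 7.89 mm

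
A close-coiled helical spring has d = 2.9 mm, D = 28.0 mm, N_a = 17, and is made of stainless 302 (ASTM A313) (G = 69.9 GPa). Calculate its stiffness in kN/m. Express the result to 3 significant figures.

k = Gd⁴/(8D³N_a) = (69.9×10³ × 2.9⁴) / (8 × 28.0³ × 17)
  = 4.94389e+06 / 2.98547e+06 = 1.656 N/mm

1.66 kN/m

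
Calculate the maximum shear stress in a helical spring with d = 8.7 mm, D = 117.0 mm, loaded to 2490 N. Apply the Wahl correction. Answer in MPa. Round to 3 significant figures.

Spring index C = D/d = 117.0/8.7 = 13.4483
K_W = (4C−1)/(4C−4) + 0.615/C = 52.793/49.793 + 0.0457 = 1.1060
τ₀ = 8FD/(πd³) = 8·2490·117.0/(π·8.7³) = 2.33064e+06/2068.7 = 1126.6 MPa
τ_max = K·τ₀ = 1.1060 × 1126.6 = 1246 MPa

1250 MPa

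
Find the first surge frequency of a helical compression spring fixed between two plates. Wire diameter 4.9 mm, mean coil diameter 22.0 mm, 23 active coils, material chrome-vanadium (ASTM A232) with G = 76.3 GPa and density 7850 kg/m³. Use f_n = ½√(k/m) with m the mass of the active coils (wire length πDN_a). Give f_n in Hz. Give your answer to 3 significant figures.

k = Gd⁴/(8D³N_a) = (76.3×10³)(4.9⁴)/(8·22.0³·23) = 22.45 N/mm = 22450 N/m
Wire length L = πDN_a = π·22.0·23 = 1589.6 mm
m = ρ·(πd²/4)·L = 7850 × 18.857×10⁻⁶ m² × 1.5896 m = 0.23532 kg
f_n = ½√(k/m) = 0.5·√(22450/0.23532) = 0.5·√(95405) = 154.44 Hz

154 Hz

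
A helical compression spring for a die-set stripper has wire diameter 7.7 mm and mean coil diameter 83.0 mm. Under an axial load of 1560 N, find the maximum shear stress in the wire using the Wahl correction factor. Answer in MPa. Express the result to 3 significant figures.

Spring index C = D/d = 83.0/7.7 = 10.7792
K_W = (4C−1)/(4C−4) + 0.615/C = 42.117/39.117 + 0.0571 = 1.1337
τ₀ = 8FD/(πd³) = 8·1560·83.0/(π·7.7³) = 1.03584e+06/1434.2 = 722.22 MPa
τ_max = K·τ₀ = 1.1337 × 722.22 = 818.82 MPa

819 MPa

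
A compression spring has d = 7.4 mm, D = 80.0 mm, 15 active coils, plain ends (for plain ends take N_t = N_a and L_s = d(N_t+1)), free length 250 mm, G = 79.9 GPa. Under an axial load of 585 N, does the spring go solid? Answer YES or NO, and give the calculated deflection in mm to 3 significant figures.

YES, δ = 150 mm

k = Gd⁴/(8D³N_a) = (79.9×10³)(7.4⁴)/(8·80.0³·15) = 3.8996 N/mm
N_t = 15; L_s = 7.4·16 = 118.4 mm; δ_solid = L₀ − L_s = 250 − 118.4 = 131.6 mm
δ = F/k = 585/3.8996 = 150.01 mm
δ ≥ δ_solid → spring goes solid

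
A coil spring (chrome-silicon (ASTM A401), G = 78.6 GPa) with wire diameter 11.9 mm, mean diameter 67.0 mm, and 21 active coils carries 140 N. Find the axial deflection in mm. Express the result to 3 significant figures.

k = Gd⁴/(8D³N_a) = (78.6×10³)(11.9⁴)/(8·67.0³·21) = 31.194 N/mm
δ = F/k = 140 / 31.194 = 4.488 mm

4.49 mm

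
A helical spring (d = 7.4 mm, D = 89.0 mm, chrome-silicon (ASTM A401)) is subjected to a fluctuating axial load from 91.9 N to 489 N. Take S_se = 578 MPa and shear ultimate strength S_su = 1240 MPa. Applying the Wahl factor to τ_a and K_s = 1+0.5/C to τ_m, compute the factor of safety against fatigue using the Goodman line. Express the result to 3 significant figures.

C = D/d = 89.0/7.4 = 12.0270; K_W = (4C−1)/(4C−4)+0.615/C = 1.1191; K_s = 1+0.5/C = 1.0416
F_a = (F_max−F_min)/2 = 198.55 N; F_m = (F_max+F_min)/2 = 290.45 N
τ_a = K_W·8F_aD/(πd³) = 1.1191 × 111.05 = 124.28 MPa
τ_m = K_s·8F_mD/(πd³) = 1.0416 × 162.44 = 169.2 MPa
Goodman: 1/n_f = τ_a/S_se + τ_m/S_su = 124.28/578 + 169.2/1240 = 0.21501 + 0.13645 = 0.35146
n_f = 1/0.35146 = 2.845

2.85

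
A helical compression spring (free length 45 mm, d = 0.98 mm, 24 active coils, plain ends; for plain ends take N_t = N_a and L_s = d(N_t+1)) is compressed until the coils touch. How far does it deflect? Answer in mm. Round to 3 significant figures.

20.5 mm

N_t = 24; L_s = 0.98·25 = 24.5 mm
δ_solid = L₀ − L_s = 45 − 24.5 = 20.5 mm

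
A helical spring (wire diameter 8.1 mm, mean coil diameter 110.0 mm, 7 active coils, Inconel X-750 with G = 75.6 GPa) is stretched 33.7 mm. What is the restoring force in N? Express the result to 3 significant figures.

147 N

k = Gd⁴/(8D³N_a) = (75.6×10³)(8.1⁴)/(8·110.0³·7) = 4.3661 N/mm
F = k·δ = 4.3661 × 33.7 = 147.14 N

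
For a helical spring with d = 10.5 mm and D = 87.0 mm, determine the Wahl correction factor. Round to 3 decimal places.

C = D/d = 87.0/10.5 = 8.2857
K_W = (4C−1)/(4C−4) + 0.615/C = 32.143/29.143 + 0.0742 = 1.1772

1.177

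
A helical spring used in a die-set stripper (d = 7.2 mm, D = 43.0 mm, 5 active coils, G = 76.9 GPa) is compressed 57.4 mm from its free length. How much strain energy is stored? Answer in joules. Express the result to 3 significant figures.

107 J

k = Gd⁴/(8D³N_a) = (76.9×10³)(7.2⁴)/(8·43.0³·5) = 64.982 N/mm
U = ½kδ² = 0.5 × 64.982 × 57.4² = 1.0705e+05 N·mm = 107.05 J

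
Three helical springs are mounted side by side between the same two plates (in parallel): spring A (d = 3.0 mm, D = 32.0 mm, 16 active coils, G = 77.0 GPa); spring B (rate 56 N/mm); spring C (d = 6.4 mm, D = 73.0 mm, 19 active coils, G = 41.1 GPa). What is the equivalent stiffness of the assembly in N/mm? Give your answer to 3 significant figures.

k_A = Gd⁴/(8D³N_a) = (77.0×10³)(3.0⁴)/(8·32.0³·16) = 1.487 N/mm
k_C = Gd⁴/(8D³N_a) = (41.1×10³)(6.4⁴)/(8·73.0³·19) = 1.1661 N/mm
Parallel: k_eq = 1.487 + 56 + 1.1661 = 58.653 N/mm

58.7 N/mm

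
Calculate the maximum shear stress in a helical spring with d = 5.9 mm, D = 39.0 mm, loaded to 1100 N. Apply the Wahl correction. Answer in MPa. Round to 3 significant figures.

653 MPa

Spring index C = D/d = 39.0/5.9 = 6.6102
K_W = (4C−1)/(4C−4) + 0.615/C = 25.441/22.441 + 0.0930 = 1.2267
τ₀ = 8FD/(πd³) = 8·1100·39.0/(π·5.9³) = 343200/645.22 = 531.91 MPa
τ_max = K·τ₀ = 1.2267 × 531.91 = 652.51 MPa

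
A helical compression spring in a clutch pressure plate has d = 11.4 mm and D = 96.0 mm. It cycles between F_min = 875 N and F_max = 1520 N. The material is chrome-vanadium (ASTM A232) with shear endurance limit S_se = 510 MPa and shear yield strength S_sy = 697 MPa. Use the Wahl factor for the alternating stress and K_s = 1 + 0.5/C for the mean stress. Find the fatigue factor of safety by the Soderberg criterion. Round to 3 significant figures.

C = D/d = 96.0/11.4 = 8.4211; K_W = (4C−1)/(4C−4)+0.615/C = 1.1741; K_s = 1+0.5/C = 1.0594
F_a = (F_max−F_min)/2 = 322.5 N; F_m = (F_max+F_min)/2 = 1197.5 N
τ_a = K_W·8F_aD/(πd³) = 1.1741 × 53.214 = 62.478 MPa
τ_m = K_s·8F_mD/(πd³) = 1.0594 × 197.59 = 209.33 MPa
Soderberg: 1/n_f = τ_a/S_se + τ_m/S_sy = 62.478/510 + 209.33/697 = 0.12251 + 0.30032 = 0.42283
n_f = 1/0.42283 = 2.365

2.37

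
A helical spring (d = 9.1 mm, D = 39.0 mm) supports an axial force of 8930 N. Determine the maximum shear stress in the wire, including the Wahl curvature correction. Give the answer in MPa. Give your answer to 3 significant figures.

1610 MPa

Spring index C = D/d = 39.0/9.1 = 4.2857
K_W = (4C−1)/(4C−4) + 0.615/C = 16.143/13.143 + 0.1435 = 1.3718
τ₀ = 8FD/(πd³) = 8·8930·39.0/(π·9.1³) = 2.78616e+06/2367.4 = 1176.9 MPa
τ_max = K·τ₀ = 1.3718 × 1176.9 = 1614.4 MPa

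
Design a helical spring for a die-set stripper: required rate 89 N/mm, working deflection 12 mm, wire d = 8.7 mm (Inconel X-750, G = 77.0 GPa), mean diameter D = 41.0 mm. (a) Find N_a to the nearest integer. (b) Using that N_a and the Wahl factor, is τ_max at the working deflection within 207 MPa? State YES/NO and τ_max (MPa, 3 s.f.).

(a) 9 coils; (b) NO, τ_max = 225 MPa

N_a = Gd⁴/(8D³k) = (77.0×10³)(8.7⁴)/(8·41.0³·89) = 8.99 → N_a = 9
Actual rate k = Gd⁴/(8D³·9) = 88.896 N/mm
Working load F = kδ = 88.896·12 = 1066.8 N
C = 41.0/8.7 = 4.7126; K_W = (4C−1)/(4C−4)+0.615/C = 1.3325
τ_max = K_W·8FD/(πd³) = 1.3325·169.13 = 225.37 MPa
τ_max > 207 MPa → exceeds allowable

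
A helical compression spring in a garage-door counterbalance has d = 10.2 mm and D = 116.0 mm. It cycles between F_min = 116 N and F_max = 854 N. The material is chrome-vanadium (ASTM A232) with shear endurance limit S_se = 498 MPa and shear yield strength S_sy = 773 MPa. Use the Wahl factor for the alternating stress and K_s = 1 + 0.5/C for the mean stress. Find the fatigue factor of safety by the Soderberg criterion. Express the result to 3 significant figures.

C = D/d = 116.0/10.2 = 11.3725; K_W = (4C−1)/(4C−4)+0.615/C = 1.1264; K_s = 1+0.5/C = 1.0440
F_a = (F_max−F_min)/2 = 369 N; F_m = (F_max+F_min)/2 = 485 N
τ_a = K_W·8F_aD/(πd³) = 1.1264 × 102.71 = 115.69 MPa
τ_m = K_s·8F_mD/(πd³) = 1.0440 × 135 = 140.94 MPa
Soderberg: 1/n_f = τ_a/S_se + τ_m/S_sy = 115.69/498 + 140.94/773 = 0.23232 + 0.18232 = 0.41464
n_f = 1/0.41464 = 2.412

2.41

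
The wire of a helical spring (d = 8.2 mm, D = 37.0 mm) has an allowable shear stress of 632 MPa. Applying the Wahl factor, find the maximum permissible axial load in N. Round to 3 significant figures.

2740 N

C = D/d = 37.0/8.2 = 4.5122
K_W = (4C−1)/(4C−4) + 0.615/C = 17.049/14.049 + 0.1363 = 1.3498
τ_max = K·8FD/(πd³) → F_max = τ_allow·πd³/(8DK)
F_max = 632·π·8.2³/(8·37.0·1.3498) = 1.0947e+06/399.55 = 2739.9 N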